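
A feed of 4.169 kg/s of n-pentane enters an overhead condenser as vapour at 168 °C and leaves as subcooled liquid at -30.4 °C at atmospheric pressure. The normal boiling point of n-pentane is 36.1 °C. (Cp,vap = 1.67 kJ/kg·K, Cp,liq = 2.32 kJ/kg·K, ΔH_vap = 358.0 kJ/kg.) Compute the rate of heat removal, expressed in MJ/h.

vapour 168→36.1 °C: -220.27 kJ/kg
condensation at 36.1 °C: -358 kJ/kg
liquid 36.1→-30.4 °C: -154.28 kJ/kg
Δh = -220.27 + -358 + -154.28 = -732.55 kJ/kg
Q = ṁ·Δh = 4.169 kg/s × -732.55 kJ/kg = -3054 kJ/s
|Q| = 3054 kW = 10994 MJ/h

Q_c = 11000 MJ/h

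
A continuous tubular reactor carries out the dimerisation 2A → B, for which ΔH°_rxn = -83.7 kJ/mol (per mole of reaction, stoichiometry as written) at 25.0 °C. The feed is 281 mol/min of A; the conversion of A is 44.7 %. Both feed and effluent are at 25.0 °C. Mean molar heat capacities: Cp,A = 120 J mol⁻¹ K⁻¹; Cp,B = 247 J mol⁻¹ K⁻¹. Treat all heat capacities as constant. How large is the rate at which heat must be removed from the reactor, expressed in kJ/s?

Q_out = 87.6 kJ/s

Extent of reaction ξ = 0.447 × 281 / 2 = 62.803 mol/min
Reaction term: ξ·ΔH°_rxn = 62.803 × -83.7 = -5256.7 kJ/min
Q = ΔH = -5256.7 kJ/min = -87.611 kW
Heat removed = 87.611 kJ/s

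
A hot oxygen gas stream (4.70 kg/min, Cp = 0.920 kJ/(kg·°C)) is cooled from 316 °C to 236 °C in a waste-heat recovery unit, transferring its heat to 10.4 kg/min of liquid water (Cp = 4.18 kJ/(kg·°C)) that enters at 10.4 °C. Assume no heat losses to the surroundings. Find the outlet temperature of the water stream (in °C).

T_c,out = 18.4 °C

Heat released by hot stream: Q = 4.70 × 0.920 × (316 − 236) = 345.92 kJ/min
Energy balance on cold side (adiabatic exchanger): Q = ṁ_c·Cp_c·(T_c,out − T_c,in)
T_c,out = 10.4 + 345.92/(10.4 × 4.18) = 18.357 °C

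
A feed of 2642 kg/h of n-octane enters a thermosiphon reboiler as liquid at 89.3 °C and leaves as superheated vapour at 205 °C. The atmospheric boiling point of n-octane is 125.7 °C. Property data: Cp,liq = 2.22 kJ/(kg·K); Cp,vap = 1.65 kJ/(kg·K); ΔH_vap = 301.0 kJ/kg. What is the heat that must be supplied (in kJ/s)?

Q = 376 kJ/s

liquid 89.3→125.7 °C: 80.808 kJ/kg
vaporisation at 125.7 °C: 301 kJ/kg
vapour 125.7→205 °C: 130.84 kJ/kg
Δh = 80.808 + 301 + 130.84 = 512.65 kJ/kg
Q = ṁ·Δh = 2642 kg/h × 512.65 kJ/kg = 1.3544e+06 kJ/h
|Q| = 376.23 kW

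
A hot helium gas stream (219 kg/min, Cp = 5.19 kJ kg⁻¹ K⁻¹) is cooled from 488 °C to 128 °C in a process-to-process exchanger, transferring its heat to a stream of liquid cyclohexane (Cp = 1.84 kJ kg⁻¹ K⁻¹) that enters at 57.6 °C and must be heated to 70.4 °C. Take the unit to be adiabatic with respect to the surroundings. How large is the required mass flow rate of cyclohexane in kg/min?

Heat released by hot stream: Q = 219 × 5.19 × (488 − 128) = 409180 kJ/min
Energy balance on cold side (adiabatic exchanger): Q = ṁ_c·Cp_c·(T_c,out − T_c,in)
ṁ_c = 409180 / [1.84 × (70.4 − 57.6)] = 17373 kg/min

ṁ_c = 17400 kg/min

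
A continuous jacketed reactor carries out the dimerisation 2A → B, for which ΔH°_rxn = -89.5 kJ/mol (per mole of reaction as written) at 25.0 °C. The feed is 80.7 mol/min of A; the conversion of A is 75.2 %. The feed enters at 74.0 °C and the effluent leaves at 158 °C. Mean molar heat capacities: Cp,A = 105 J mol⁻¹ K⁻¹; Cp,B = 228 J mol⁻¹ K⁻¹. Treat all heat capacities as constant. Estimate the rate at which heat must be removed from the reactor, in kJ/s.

Extent of reaction ξ = 0.752 × 80.7 / 2 = 30.343 mol/min
Reaction term: ξ·ΔH°_rxn = 30.343 × -89.5 = -2715.7 kJ/min
Sensible, feed 74.0→25 °C: -415.2 kJ/min
Outlet flows (mol/min): A 20.014, B 30.343
Sensible, products 25→158 °C: 1199.6 kJ/min
Q = ΔH = -1931.3 kJ/min = -32.188 kW
Heat removed = 32.188 kJ/s

Q_out = 32.2 kJ/s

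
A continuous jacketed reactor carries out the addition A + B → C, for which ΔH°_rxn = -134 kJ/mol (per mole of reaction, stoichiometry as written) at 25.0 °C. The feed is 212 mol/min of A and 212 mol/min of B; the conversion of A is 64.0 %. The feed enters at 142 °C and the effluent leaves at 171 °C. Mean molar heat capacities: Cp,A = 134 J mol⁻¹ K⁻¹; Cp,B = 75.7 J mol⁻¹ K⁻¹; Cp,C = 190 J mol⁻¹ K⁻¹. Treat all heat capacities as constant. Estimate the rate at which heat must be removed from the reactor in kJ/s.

Q_out = 288 kJ/s

Extent of reaction ξ = 0.640 × 212 = 135.68 mol/min
Reaction term: ξ·ΔH°_rxn = 135.68 × -134 = -18181 kJ/min
Sensible, feed 142→25 °C: -5201.4 kJ/min
Outlet flows (mol/min): A 76.32, B 76.32, C 135.68
Sensible, products 25→171 °C: 6100.4 kJ/min
Q = ΔH = -17282 kJ/min = -288.04 kW
Heat removed = 288.04 kJ/s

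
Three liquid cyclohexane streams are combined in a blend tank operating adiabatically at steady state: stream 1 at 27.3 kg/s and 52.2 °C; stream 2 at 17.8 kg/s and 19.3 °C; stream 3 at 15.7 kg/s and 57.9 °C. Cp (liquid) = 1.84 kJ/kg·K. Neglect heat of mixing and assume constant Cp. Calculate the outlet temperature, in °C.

T_out = 44.0 °C

Adiabatic, steady state ⇒ Σ ṁᵢCp,ᵢ(T_out − Tᵢ) = 0
T_out = Σ ṁᵢCp,ᵢTᵢ / Σ ṁᵢCp,ᵢ
      = 4926.8 / 111.87 = 44.04 °C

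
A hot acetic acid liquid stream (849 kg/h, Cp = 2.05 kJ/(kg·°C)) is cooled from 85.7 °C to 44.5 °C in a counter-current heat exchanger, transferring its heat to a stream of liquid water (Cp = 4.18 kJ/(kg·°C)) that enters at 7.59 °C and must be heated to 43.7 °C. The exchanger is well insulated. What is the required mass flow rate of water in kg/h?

ṁ_c = 475 kg/h

Heat released by hot stream: Q = 849 × 2.05 × (85.7 − 44.5) = 71707 kJ/h
Energy balance on cold side (adiabatic exchanger): Q = ṁ_c·Cp_c·(T_c,out − T_c,in)
ṁ_c = 71707 / [4.18 × (43.7 − 7.59)] = 475.07 kg/h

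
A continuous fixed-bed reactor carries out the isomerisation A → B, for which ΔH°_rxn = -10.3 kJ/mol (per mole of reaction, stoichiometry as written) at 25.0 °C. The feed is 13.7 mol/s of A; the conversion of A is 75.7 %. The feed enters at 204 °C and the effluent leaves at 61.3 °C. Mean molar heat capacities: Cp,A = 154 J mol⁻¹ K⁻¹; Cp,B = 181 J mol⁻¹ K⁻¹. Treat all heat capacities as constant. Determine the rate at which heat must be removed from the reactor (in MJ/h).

Q_out = 1430 MJ/h

Extent of reaction ξ = 0.757 × 13.7 = 10.371 mol/s
Reaction term: ξ·ΔH°_rxn = 10.371 × -10.3 = -106.82 kJ/s
Sensible, feed 204→25 °C: -377.65 kJ/s
Outlet flows (mol/s): A 3.3291, B 10.371
Sensible, products 25→61.3 °C: 86.75 kJ/s
Q = ΔH = -397.72 kJ/s = -397.72 kW
Heat removed = 1431.8 MJ/h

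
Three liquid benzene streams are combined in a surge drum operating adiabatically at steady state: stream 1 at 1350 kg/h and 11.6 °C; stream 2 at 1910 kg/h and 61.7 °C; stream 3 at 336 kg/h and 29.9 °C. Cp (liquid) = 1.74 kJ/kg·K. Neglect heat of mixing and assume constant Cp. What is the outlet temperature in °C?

No heat crosses the boundary, so H_out = H_in.
Σ ṁᵢCp,ᵢTᵢ = 1350×1.74×11.6 + 1910×1.74×61.7 + 336×1.74×29.9 = 249780
Σ ṁᵢCp,ᵢ = 1350×1.74 + 1910×1.74 + 336×1.74 = 6257
T_out = 249780 / 6257 = 39.92 °C

T_out = 39.9 °C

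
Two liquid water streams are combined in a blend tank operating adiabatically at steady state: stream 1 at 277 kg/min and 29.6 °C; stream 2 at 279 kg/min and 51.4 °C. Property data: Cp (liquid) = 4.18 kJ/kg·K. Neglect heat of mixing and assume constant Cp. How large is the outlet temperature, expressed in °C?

No heat crosses the boundary, so H_out = H_in.
Σ ṁᵢCp,ᵢTᵢ = 277×4.18×29.6 + 279×4.18×51.4 = 94216
Σ ṁᵢCp,ᵢ = 277×4.18 + 279×4.18 = 2324.1
T_out = 94216 / 2324.1 = 40.539 °C

T_out = 40.5 °C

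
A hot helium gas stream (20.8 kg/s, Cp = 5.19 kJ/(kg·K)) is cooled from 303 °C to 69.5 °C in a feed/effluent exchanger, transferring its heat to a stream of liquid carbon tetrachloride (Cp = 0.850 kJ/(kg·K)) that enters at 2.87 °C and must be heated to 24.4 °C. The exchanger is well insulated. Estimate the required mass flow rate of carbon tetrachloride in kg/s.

Heat released by hot stream: Q = 20.8 × 5.19 × (303 − 69.5) = 25207 kJ/s
Energy balance on cold side (adiabatic exchanger): Q = ṁ_c·Cp_c·(T_c,out − T_c,in)
ṁ_c = 25207 / [0.850 × (24.4 − 2.87)] = 1377.4 kg/s

ṁ_c = 1380 kg/s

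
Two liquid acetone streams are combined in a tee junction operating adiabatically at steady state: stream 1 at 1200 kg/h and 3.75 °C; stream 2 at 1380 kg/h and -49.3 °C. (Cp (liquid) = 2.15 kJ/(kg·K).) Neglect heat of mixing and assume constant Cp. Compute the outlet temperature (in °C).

T_out = -24.6 °C

Energy balance with Q = 0: Σ ṁᵢCp,ᵢ(T_out − Tᵢ) = 0
Σ ṁᵢCp,ᵢTᵢ = 1200×2.15×3.75 + 1380×2.15×-49.3 = -136600
Σ ṁᵢCp,ᵢ = 1200×2.15 + 1380×2.15 = 5547
T_out = -136600 / 5547 = -24.626 °C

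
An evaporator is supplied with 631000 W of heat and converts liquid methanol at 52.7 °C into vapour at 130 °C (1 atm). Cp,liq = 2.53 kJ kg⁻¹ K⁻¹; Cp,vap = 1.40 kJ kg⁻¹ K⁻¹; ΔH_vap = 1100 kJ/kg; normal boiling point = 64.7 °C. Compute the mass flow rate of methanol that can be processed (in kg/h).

Δh = 2.53×(64.7−52.7) + 1100 + 1.40×(130−64.7) = 1221.8 kJ/kg
Q = 631000 W = 631 kJ/s = 2.2716e+06 kJ/h
ṁ = Q/Δh = 2.2716e+06 / 1221.8 = 1859.3 kg/h

ṁ = 1860 kg/h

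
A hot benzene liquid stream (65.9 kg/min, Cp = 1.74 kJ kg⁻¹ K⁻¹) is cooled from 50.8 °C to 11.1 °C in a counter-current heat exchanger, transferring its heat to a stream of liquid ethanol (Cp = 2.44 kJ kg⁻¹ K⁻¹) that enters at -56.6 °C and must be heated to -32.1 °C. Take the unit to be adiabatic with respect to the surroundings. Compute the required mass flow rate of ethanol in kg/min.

Heat released by hot stream: Q = 65.9 × 1.74 × (50.8 − 11.1) = 4552.2 kJ/min
Energy balance on cold side (adiabatic exchanger): Q = ṁ_c·Cp_c·(T_c,out − T_c,in)
ṁ_c = 4552.2 / [2.44 × (-32.1 − -56.6)] = 76.15 kg/min

ṁ_c = 76.1 kg/min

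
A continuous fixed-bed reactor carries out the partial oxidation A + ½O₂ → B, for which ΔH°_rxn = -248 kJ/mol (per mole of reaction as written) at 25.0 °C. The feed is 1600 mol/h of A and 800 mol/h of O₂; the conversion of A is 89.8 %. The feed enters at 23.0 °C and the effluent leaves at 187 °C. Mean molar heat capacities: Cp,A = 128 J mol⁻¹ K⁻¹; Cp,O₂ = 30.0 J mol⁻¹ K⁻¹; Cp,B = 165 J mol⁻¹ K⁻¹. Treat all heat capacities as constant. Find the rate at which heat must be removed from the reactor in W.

Extent of reaction ξ = 0.898 × 1600 = 1436.8 mol/h
Reaction term: ξ·ΔH°_rxn = 1436.8 × -248 = -356330 kJ/h
Sensible, feed 23.0→25 °C: 457.6 kJ/h
Outlet flows (mol/h): A 163.2, O₂ 81.6, B 1436.8
Sensible, products 25→187 °C: 42186 kJ/h
Q = ΔH = -313680 kJ/h = -87.134 kW
Heat removed = 87134 W

Q_out = 87100 W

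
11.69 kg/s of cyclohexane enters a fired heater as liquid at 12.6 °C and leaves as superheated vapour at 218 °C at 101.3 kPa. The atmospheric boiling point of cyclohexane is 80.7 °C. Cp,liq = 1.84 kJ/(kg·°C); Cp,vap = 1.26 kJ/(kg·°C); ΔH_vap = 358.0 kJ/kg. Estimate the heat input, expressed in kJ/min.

liquid 12.6→80.7 °C: 125.3 kJ/kg
vaporisation at 80.7 °C: 358 kJ/kg
vapour 80.7→218 °C: 173 kJ/kg
Δh = 125.3 + 358 + 173 = 656.3 kJ/kg
Q = ṁ·Δh = 11.69 kg/s × 656.3 kJ/kg = 7672.2 kJ/s
|Q| = 7672.2 kW = 460330 kJ/min

Q = 460000 kJ/min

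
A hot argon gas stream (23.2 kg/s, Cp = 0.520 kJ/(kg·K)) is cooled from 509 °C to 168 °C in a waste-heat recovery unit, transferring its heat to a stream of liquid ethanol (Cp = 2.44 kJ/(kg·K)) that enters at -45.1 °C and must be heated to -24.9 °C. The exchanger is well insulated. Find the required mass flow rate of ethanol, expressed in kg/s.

Heat released by hot stream: Q = 23.2 × 0.520 × (509 − 168) = 4113.8 kJ/s
Energy balance on cold side (adiabatic exchanger): Q = ṁ_c·Cp_c·(T_c,out − T_c,in)
ṁ_c = 4113.8 / [2.44 × (-24.9 − -45.1)] = 83.465 kg/s

ṁ_c = 83.5 kg/s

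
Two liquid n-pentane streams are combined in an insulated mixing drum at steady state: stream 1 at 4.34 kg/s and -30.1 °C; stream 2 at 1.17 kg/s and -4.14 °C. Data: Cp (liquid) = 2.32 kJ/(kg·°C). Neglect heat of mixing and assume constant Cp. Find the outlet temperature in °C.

No heat crosses the boundary, so H_out = H_in.
T_out = Σ ṁᵢCp,ᵢTᵢ / Σ ṁᵢCp,ᵢ
      = -314.31 / 12.783 = -24.588 °C

T_out = -24.6 °C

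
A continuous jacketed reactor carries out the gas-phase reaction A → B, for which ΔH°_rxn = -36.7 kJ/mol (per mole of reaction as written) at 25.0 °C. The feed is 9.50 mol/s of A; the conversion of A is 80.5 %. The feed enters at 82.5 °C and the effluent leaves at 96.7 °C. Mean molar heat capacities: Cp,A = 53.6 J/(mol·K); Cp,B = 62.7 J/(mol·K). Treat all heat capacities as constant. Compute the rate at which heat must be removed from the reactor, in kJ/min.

Q_out = 16100 kJ/min

Extent of reaction ξ = 0.805 × 9.50 = 7.6475 mol/s
Reaction term: ξ·ΔH°_rxn = 7.6475 × -36.7 = -280.66 kJ/s
Sensible, feed 82.5→25 °C: -29.279 kJ/s
Outlet flows (mol/s): A 1.8525, B 7.6475
Sensible, products 25→96.7 °C: 41.499 kJ/s
Q = ΔH = -268.44 kJ/s = -268.44 kW
Heat removed = 16107 kJ/min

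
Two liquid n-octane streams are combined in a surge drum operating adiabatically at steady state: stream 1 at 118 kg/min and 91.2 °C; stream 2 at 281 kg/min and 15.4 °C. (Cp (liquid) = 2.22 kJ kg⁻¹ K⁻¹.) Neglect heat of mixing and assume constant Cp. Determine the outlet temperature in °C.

Energy balance with Q = 0: Σ ṁᵢCp,ᵢ(T_out − Tᵢ) = 0
T_out = Σ ṁᵢCp,ᵢTᵢ / Σ ṁᵢCp,ᵢ
      = 33498 / 885.78 = 37.817 °C

T_out = 37.8 °C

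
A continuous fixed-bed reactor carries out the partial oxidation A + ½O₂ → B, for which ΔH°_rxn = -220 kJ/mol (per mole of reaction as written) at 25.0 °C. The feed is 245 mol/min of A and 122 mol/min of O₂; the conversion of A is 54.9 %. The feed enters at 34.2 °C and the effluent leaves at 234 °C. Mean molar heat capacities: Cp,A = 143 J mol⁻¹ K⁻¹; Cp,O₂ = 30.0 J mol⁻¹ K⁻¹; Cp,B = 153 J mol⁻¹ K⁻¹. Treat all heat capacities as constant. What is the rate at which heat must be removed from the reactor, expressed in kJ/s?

Q_out = 367 kJ/s

Extent of reaction ξ = 0.549 × 245 = 134.51 mol/min
Reaction term: ξ·ΔH°_rxn = 134.51 × -220 = -29591 kJ/min
Sensible, feed 34.2→25 °C: -355.99 kJ/min
Outlet flows (mol/min): A 110.49, O₂ 54.747, B 134.51
Sensible, products 25→234 °C: 7946.7 kJ/min
Q = ΔH = -22000 kJ/min = -366.67 kW
Heat removed = 366.67 kJ/s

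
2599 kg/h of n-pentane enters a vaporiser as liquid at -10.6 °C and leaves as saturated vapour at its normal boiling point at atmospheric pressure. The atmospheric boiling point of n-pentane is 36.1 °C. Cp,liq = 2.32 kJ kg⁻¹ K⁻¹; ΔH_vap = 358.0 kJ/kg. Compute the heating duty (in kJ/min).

liquid -10.6→36.1 °C: 108.34 kJ/kg
vaporisation at 36.1 °C: 358 kJ/kg
Δh = 108.34 + 358 = 466.34 kJ/kg
Q = ṁ·Δh = 2599 kg/h × 466.34 kJ/kg = 1.212e+06 kJ/h
|Q| = 336.67 kW = 20200 kJ/min

Q = 20200 kJ/min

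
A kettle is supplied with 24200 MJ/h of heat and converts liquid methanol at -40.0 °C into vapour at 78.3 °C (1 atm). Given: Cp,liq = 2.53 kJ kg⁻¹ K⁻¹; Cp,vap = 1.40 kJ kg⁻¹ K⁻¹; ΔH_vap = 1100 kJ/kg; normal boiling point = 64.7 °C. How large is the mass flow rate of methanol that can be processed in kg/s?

Δh = 2.53×(64.7−-40.0) + 1100 + 1.40×(78.3−64.7) = 1383.9 kJ/kg
Q = 24200 MJ/h = 6722.2 kJ/s = 6722.2 kJ/s
ṁ = Q/Δh = 6722.2 / 1383.9 = 4.8573 kg/s

ṁ = 4.86 kg/s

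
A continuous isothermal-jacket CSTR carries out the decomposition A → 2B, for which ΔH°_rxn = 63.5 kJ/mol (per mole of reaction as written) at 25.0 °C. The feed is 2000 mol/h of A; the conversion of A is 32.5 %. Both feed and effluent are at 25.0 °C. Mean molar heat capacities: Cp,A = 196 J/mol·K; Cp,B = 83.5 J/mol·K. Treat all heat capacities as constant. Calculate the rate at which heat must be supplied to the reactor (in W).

Extent of reaction ξ = 0.325 × 2000 = 650 mol/h
Reaction term: ξ·ΔH°_rxn = 650 × 63.5 = 41275 kJ/h
Q = ΔH = 41275 kJ/h = 11.465 kW
Heat supplied = 11465 W

Q_in = 11500 W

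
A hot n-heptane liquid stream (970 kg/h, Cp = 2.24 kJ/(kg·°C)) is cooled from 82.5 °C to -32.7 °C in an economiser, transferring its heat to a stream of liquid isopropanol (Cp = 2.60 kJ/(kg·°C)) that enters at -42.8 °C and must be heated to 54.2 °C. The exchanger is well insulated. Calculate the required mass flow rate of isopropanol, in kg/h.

Heat released by hot stream: Q = 970 × 2.24 × (82.5 − -32.7) = 250310 kJ/h
Energy balance on cold side (adiabatic exchanger): Q = ṁ_c·Cp_c·(T_c,out − T_c,in)
ṁ_c = 250310 / [2.60 × (54.2 − -42.8)] = 992.49 kg/h

ṁ_c = 992 kg/h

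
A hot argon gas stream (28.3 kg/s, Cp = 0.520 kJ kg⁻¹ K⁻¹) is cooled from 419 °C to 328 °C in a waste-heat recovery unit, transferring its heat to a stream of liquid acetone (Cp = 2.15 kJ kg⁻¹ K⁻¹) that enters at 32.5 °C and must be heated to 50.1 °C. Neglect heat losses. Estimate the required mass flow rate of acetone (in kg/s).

Heat released by hot stream: Q = 28.3 × 0.520 × (419 − 328) = 1339.2 kJ/s
Energy balance on cold side (adiabatic exchanger): Q = ṁ_c·Cp_c·(T_c,out − T_c,in)
ṁ_c = 1339.2 / [2.15 × (50.1 − 32.5)] = 35.39 kg/s

ṁ_c = 35.4 kg/s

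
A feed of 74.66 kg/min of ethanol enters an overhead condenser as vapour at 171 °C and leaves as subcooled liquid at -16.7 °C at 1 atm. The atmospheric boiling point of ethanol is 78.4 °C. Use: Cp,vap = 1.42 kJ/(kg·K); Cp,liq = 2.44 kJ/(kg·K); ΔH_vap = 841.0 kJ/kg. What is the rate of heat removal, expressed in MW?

vapour 171→78.4 °C: -131.49 kJ/kg
condensation at 78.4 °C: -841 kJ/kg
liquid 78.4→-16.7 °C: -232.04 kJ/kg
Δh = -131.49 + -841 + -232.04 = -1204.5 kJ/kg
Q = ṁ·Δh = 74.66 kg/min × -1204.5 kJ/kg = -89931 kJ/min
|Q| = 1498.8 kW = 1.4988 MW

Q_c = 1.50 MW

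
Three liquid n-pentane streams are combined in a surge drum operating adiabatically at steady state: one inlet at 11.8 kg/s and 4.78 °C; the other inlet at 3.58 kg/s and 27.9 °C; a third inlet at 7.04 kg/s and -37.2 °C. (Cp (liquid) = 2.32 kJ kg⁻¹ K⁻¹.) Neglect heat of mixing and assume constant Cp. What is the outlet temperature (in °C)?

T_out = -4.71 °C

Energy balance with Q = 0: Σ ṁᵢCp,ᵢ(T_out − Tᵢ) = 0
Σ ṁᵢCp,ᵢTᵢ = 11.8×2.32×4.78 + 3.58×2.32×27.9 + 7.04×2.32×-37.2 = -245
Σ ṁᵢCp,ᵢ = 11.8×2.32 + 3.58×2.32 + 7.04×2.32 = 52.014
T_out = -245 / 52.014 = -4.7102 °C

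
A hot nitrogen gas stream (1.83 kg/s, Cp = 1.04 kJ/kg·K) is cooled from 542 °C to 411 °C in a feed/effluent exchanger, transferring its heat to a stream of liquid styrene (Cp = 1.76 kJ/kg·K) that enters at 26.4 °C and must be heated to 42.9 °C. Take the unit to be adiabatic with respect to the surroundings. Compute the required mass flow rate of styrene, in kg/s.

Heat released by hot stream: Q = 1.83 × 1.04 × (542 − 411) = 249.32 kJ/s
Energy balance on cold side (adiabatic exchanger): Q = ṁ_c·Cp_c·(T_c,out − T_c,in)
ṁ_c = 249.32 / [1.76 × (42.9 − 26.4)] = 8.5854 kg/s

ṁ_c = 8.59 kg/s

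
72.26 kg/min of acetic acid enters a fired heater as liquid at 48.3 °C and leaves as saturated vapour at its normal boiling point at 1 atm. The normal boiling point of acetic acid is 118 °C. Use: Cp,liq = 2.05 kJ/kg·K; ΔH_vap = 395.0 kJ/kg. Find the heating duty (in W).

liquid 48.3→118 °C: 142.88 kJ/kg
vaporisation at 118 °C: 395 kJ/kg
Δh = 142.88 + 395 = 537.88 kJ/kg
Q = ṁ·Δh = 72.26 kg/min × 537.88 kJ/kg = 38868 kJ/min
|Q| = 647.79 kW = 647790 W

Q = 648000 W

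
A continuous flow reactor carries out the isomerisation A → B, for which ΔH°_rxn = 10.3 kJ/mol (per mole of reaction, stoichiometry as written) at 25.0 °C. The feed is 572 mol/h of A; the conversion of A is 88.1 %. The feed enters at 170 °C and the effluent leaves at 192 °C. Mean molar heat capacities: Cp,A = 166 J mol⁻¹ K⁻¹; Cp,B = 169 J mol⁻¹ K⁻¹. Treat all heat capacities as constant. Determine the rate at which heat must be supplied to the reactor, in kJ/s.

Extent of reaction ξ = 0.881 × 572 = 503.93 mol/h
Reaction term: ξ·ΔH°_rxn = 503.93 × 10.3 = 5190.5 kJ/h
Sensible, feed 170→25 °C: -13768 kJ/h
Outlet flows (mol/h): A 68.068, B 503.93
Sensible, products 25→192 °C: 16109 kJ/h
Q = ΔH = 7531.9 kJ/h = 2.0922 kW
Heat supplied = 2.0922 kJ/s

Q_in = 2.09 kJ/s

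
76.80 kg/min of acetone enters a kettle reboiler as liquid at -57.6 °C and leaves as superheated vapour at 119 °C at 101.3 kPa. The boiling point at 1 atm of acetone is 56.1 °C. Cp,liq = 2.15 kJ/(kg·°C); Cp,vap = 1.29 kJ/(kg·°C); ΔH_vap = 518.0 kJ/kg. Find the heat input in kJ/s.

liquid -57.6→56.1 °C: 244.45 kJ/kg
vaporisation at 56.1 °C: 518 kJ/kg
vapour 56.1→119 °C: 81.141 kJ/kg
Δh = 244.45 + 518 + 81.141 = 843.6 kJ/kg
Q = ṁ·Δh = 76.80 kg/min × 843.6 kJ/kg = 64788 kJ/min
|Q| = 1079.8 kW

Q = 1080 kJ/s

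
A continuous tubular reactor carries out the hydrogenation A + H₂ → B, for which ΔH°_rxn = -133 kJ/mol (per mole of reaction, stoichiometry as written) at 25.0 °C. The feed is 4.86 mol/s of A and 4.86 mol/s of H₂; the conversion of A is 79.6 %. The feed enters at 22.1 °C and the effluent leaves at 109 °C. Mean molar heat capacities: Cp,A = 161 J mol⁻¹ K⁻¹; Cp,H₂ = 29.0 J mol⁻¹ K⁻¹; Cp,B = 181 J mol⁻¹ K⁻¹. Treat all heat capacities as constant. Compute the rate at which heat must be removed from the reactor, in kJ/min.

Q_out = 26200 kJ/min

Extent of reaction ξ = 0.796 × 4.86 = 3.8686 mol/s
Reaction term: ξ·ΔH°_rxn = 3.8686 × -133 = -514.52 kJ/s
Sensible, feed 22.1→25 °C: 2.6779 kJ/s
Outlet flows (mol/s): A 0.99144, H₂ 0.99144, B 3.8686
Sensible, products 25→109 °C: 74.641 kJ/s
Q = ΔH = -437.2 kJ/s = -437.2 kW
Heat removed = 26232 kJ/min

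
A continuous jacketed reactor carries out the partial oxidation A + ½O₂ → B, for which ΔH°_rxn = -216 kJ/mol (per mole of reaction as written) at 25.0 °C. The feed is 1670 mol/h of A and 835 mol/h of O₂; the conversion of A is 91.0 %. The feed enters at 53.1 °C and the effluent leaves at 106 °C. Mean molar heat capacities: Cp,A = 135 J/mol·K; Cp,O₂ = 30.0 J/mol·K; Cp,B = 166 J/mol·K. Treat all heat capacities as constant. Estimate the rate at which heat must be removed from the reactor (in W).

Q_out = 87000 W

Extent of reaction ξ = 0.910 × 1670 = 1519.7 mol/h
Reaction term: ξ·ΔH°_rxn = 1519.7 × -216 = -328260 kJ/h
Sensible, feed 53.1→25 °C: -7039.1 kJ/h
Outlet flows (mol/h): A 150.3, O₂ 75.15, B 1519.7
Sensible, products 25→106 °C: 22260 kJ/h
Q = ΔH = -313030 kJ/h = -86.954 kW
Heat removed = 86954 W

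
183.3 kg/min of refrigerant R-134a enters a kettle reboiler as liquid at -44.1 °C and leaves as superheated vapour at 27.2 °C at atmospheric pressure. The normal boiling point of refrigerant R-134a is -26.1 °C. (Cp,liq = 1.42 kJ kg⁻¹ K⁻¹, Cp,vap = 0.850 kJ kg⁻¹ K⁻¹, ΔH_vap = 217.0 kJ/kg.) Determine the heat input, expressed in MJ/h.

Q = 3170 MJ/h

liquid -44.1→-26.1 °C: 25.56 kJ/kg
vaporisation at -26.1 °C: 217 kJ/kg
vapour -26.1→27.2 °C: 45.305 kJ/kg
Δh = 25.56 + 217 + 45.305 = 287.87 kJ/kg
Q = ṁ·Δh = 183.3 kg/min × 287.87 kJ/kg = 52766 kJ/min
|Q| = 879.43 kW = 3165.9 MJ/h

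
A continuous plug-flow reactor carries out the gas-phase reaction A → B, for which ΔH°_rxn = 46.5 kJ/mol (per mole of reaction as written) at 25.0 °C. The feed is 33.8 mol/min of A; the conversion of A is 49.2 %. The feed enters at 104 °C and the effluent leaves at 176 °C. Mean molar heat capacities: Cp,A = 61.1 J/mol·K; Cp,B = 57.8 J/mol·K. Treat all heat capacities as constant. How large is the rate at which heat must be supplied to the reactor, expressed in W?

Q_in = 15200 W

Extent of reaction ξ = 0.492 × 33.8 = 16.63 mol/min
Reaction term: ξ·ΔH°_rxn = 16.63 × 46.5 = 773.28 kJ/min
Sensible, feed 104→25 °C: -163.15 kJ/min
Outlet flows (mol/min): A 17.17, B 16.63
Sensible, products 25→176 °C: 303.56 kJ/min
Q = ΔH = 913.68 kJ/min = 15.228 kW
Heat supplied = 15228 W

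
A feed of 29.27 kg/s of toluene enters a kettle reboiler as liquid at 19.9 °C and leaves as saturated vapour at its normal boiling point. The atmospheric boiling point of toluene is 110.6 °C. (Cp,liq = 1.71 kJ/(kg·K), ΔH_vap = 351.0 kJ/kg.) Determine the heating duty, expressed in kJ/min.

liquid 19.9→110.6 °C: 155.1 kJ/kg
vaporisation at 110.6 °C: 351 kJ/kg
Δh = 155.1 + 351 = 506.1 kJ/kg
Q = ṁ·Δh = 29.27 kg/s × 506.1 kJ/kg = 14813 kJ/s
|Q| = 14813 kW = 888810 kJ/min

Q = 889000 kJ/min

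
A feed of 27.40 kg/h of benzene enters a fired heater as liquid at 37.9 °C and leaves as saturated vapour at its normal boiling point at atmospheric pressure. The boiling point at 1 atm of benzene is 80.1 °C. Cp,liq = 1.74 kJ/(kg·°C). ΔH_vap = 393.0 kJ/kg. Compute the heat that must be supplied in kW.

liquid 37.9→80.1 °C: 73.428 kJ/kg
vaporisation at 80.1 °C: 393 kJ/kg
Δh = 73.428 + 393 = 466.43 kJ/kg
Q = ṁ·Δh = 27.40 kg/h × 466.43 kJ/kg = 12780 kJ/h
|Q| = 3.55 kW

Q = 3.55 kW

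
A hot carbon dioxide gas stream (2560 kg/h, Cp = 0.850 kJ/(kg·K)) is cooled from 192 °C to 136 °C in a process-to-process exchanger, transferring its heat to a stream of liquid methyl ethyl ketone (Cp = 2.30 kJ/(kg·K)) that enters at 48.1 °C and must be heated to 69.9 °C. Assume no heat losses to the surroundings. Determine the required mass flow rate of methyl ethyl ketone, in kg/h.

Heat released by hot stream: Q = 2560 × 0.850 × (192 − 136) = 121860 kJ/h
Energy balance on cold side (adiabatic exchanger): Q = ṁ_c·Cp_c·(T_c,out − T_c,in)
ṁ_c = 121860 / [2.30 × (69.9 − 48.1)] = 2430.3 kg/h

ṁ_c = 2430 kg/h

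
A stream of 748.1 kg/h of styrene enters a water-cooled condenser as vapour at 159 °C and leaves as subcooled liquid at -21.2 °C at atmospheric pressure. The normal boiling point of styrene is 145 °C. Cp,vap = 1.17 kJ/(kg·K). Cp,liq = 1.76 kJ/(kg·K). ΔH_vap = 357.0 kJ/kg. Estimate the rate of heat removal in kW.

Q_c = 138 kW

vapour 159→145 °C: -16.38 kJ/kg
condensation at 145 °C: -357 kJ/kg
liquid 145→-21.2 °C: -292.51 kJ/kg
Δh = -16.38 + -357 + -292.51 = -665.89 kJ/kg
Q = ṁ·Δh = 748.1 kg/h × -665.89 kJ/kg = -498150 kJ/h
|Q| = 138.38 kW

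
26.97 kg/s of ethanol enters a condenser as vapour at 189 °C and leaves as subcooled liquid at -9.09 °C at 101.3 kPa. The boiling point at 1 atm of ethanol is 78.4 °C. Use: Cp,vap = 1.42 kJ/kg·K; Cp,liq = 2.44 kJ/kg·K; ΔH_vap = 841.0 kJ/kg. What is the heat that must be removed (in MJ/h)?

Q_c = 118000 MJ/h

vapour 189→78.4 °C: -157.05 kJ/kg
condensation at 78.4 °C: -841 kJ/kg
liquid 78.4→-9.09 °C: -213.48 kJ/kg
Δh = -157.05 + -841 + -213.48 = -1211.5 kJ/kg
Q = ṁ·Δh = 26.97 kg/s × -1211.5 kJ/kg = -32675 kJ/s
|Q| = 32675 kW = 117630 MJ/h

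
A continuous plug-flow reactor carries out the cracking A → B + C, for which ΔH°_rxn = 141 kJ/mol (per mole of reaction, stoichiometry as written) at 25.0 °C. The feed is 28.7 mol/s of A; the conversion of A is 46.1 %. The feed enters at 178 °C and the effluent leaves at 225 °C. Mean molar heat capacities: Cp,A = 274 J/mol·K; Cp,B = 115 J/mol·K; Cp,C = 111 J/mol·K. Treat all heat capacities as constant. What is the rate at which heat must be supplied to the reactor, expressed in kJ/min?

Q_in = 126000 kJ/min

Extent of reaction ξ = 0.461 × 28.7 = 13.231 mol/s
Reaction term: ξ·ΔH°_rxn = 13.231 × 141 = 1865.5 kJ/s
Sensible, feed 178→25 °C: -1203.2 kJ/s
Outlet flows (mol/s): A 15.469, B 13.231, C 13.231
Sensible, products 25→225 °C: 1445.7 kJ/s
Q = ΔH = 2108.1 kJ/s = 2108.1 kW
Heat supplied = 126490 kJ/min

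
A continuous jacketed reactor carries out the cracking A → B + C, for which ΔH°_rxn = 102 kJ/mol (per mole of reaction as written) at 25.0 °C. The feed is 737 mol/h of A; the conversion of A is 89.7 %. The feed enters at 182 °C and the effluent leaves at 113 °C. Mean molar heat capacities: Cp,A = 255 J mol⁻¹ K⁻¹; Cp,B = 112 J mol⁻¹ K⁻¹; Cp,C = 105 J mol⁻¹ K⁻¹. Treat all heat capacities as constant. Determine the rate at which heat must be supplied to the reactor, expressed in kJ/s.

Extent of reaction ξ = 0.897 × 737 = 661.09 mol/h
Reaction term: ξ·ΔH°_rxn = 661.09 × 102 = 67431 kJ/h
Sensible, feed 182→25 °C: -29506 kJ/h
Outlet flows (mol/h): A 75.911, B 661.09, C 661.09
Sensible, products 25→113 °C: 14328 kJ/h
Q = ΔH = 52253 kJ/h = 14.515 kW
Heat supplied = 14.515 kJ/s

Q_in = 14.5 kJ/s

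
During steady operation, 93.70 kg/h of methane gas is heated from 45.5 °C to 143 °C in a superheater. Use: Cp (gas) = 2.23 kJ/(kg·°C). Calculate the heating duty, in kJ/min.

Q = ṁ·Cp·ΔT = 93.70 × 2.23 × (143 − 45.5) = 20373 kJ/h
Converting: 20373 / 3600 s = 5.6591 kW
Heating duty = 339.55 kJ/min

Q = 340 kJ/min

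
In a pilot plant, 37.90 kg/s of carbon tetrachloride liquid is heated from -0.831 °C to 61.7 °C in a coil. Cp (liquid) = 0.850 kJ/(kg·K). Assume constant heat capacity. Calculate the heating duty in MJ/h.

Q = 7250 MJ/h

Q = ṁ·Cp·ΔT = 37.90 × 0.850 × (61.7 − -0.831) = 2014.4 kJ/s
Heating duty = 7252 MJ/h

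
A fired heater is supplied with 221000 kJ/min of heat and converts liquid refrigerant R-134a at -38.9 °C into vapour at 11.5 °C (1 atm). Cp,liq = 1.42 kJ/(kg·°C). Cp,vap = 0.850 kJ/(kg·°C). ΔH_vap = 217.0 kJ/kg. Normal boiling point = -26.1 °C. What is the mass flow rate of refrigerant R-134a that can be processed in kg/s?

Δh = 1.42×(-26.1−-38.9) + 217.0 + 0.850×(11.5−-26.1) = 267.14 kJ/kg
Q = 221000 kJ/min = 3683.3 kJ/s = 3683.3 kJ/s
ṁ = Q/Δh = 3683.3 / 267.14 = 13.788 kg/s

ṁ = 13.8 kg/s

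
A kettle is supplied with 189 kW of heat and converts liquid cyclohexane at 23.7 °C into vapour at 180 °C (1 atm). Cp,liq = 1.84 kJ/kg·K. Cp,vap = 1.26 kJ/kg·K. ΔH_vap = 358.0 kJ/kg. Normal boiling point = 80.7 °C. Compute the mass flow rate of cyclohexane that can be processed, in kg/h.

ṁ = 1160 kg/h

Δh = 1.84×(80.7−23.7) + 358.0 + 1.26×(180−80.7) = 588 kJ/kg
Q = 189 kW = 189 kJ/s = 680400 kJ/h
ṁ = Q/Δh = 680400 / 588 = 1157.1 kg/h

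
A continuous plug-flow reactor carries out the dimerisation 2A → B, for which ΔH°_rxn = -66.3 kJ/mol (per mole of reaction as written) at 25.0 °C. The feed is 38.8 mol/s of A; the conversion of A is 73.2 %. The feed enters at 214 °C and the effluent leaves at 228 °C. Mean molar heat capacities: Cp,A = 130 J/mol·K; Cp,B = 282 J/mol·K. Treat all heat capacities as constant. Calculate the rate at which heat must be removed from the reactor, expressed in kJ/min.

Q_out = 48400 kJ/min

Extent of reaction ξ = 0.732 × 38.8 / 2 = 14.201 mol/s
Reaction term: ξ·ΔH°_rxn = 14.201 × -66.3 = -941.51 kJ/s
Sensible, feed 214→25 °C: -953.32 kJ/s
Outlet flows (mol/s): A 10.398, B 14.201
Sensible, products 25→228 °C: 1087.4 kJ/s
Q = ΔH = -807.48 kJ/s = -807.48 kW
Heat removed = 48449 kJ/min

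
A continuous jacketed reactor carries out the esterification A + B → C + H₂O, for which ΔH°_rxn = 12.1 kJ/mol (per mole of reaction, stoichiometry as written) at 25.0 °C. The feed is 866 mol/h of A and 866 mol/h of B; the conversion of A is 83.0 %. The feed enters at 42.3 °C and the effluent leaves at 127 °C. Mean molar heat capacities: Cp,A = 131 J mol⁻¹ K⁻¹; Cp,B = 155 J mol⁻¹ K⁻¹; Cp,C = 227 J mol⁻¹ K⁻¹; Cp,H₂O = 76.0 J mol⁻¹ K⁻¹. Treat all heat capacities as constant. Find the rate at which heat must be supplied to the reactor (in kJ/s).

Q_in = 8.59 kJ/s

Extent of reaction ξ = 0.830 × 866 = 718.78 mol/h
Reaction term: ξ·ΔH°_rxn = 718.78 × 12.1 = 8697.2 kJ/h
Sensible, feed 42.3→25 °C: -4284.8 kJ/h
Outlet flows (mol/h): A 147.22, B 147.22, C 718.78, H₂O 718.78
Sensible, products 25→127 °C: 26509 kJ/h
Q = ΔH = 30922 kJ/h = 8.5894 kW
Heat supplied = 8.5894 kJ/s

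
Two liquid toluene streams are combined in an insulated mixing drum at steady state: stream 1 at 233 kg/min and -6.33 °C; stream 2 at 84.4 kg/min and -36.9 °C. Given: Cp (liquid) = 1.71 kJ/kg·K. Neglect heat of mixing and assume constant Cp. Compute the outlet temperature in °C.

No heat crosses the boundary, so H_out = H_in.
T_out = Σ ṁᵢCp,ᵢTᵢ / Σ ṁᵢCp,ᵢ
      = -7847.6 / 542.75 = -14.459 °C

T_out = -14.5 °C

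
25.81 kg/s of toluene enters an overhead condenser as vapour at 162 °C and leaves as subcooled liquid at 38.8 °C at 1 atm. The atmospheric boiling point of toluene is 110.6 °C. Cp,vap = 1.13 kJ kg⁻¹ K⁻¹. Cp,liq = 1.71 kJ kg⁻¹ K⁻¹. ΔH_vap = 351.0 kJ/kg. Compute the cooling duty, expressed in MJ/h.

Q_c = 49400 MJ/h

vapour 162→110.6 °C: -58.082 kJ/kg
condensation at 110.6 °C: -351 kJ/kg
liquid 110.6→38.8 °C: -122.78 kJ/kg
Δh = -58.082 + -351 + -122.78 = -531.86 kJ/kg
Q = ṁ·Δh = 25.81 kg/s × -531.86 kJ/kg = -13727 kJ/s
|Q| = 13727 kW = 49418 MJ/h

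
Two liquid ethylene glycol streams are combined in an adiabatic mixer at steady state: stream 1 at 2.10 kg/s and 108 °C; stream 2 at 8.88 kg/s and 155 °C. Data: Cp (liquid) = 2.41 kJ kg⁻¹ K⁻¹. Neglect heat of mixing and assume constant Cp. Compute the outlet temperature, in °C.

T_out = 146 °C

Adiabatic, steady state ⇒ Σ ṁᵢCp,ᵢ(T_out − Tᵢ) = 0
Σ ṁᵢCp,ᵢTᵢ = 2.10×2.41×108 + 8.88×2.41×155 = 3863.7
Σ ṁᵢCp,ᵢ = 2.10×2.41 + 8.88×2.41 = 26.462
T_out = 3863.7 / 26.462 = 146.01 °C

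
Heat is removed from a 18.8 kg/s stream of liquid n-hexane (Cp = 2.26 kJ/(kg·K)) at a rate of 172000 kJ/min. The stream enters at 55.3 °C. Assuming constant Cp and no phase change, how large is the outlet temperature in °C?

T_out = -12.2 °C

Q = 172000 kJ/min = 2866.7 kJ/s
ΔT = Q/(ṁ·Cp) = 2866.7/(18.8×2.26) = 67.47 K
T_out = 55.3 − 67.47 = -12.17 °C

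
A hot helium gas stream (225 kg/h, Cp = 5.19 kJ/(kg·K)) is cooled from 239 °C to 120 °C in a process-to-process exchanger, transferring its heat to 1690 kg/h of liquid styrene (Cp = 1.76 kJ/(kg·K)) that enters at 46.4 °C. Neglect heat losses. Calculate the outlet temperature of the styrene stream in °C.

T_c,out = 93.1 °C

Heat released by hot stream: Q = 225 × 5.19 × (239 − 120) = 138960 kJ/h
Energy balance on cold side (adiabatic exchanger): Q = ṁ_c·Cp_c·(T_c,out − T_c,in)
T_c,out = 46.4 + 138960/(1690 × 1.76) = 93.119 °C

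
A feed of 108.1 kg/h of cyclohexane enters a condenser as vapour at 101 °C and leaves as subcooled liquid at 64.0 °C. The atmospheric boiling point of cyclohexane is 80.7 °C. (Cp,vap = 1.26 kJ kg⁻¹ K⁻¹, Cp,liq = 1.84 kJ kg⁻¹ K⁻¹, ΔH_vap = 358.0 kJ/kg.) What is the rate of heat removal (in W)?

vapour 101→80.7 °C: -25.578 kJ/kg
condensation at 80.7 °C: -358 kJ/kg
liquid 80.7→64.0 °C: -30.728 kJ/kg
Δh = -25.578 + -358 + -30.728 = -414.31 kJ/kg
Q = ṁ·Δh = 108.1 kg/h × -414.31 kJ/kg = -44786 kJ/h
|Q| = 12.441 kW = 12441 W

Q_c = 12400 W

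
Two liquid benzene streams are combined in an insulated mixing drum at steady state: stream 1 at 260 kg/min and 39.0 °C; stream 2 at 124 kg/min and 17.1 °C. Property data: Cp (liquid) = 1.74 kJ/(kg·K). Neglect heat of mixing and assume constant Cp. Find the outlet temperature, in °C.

T_out = 31.9 °C

Energy balance with Q = 0: Σ ṁᵢCp,ᵢ(T_out − Tᵢ) = 0
Σ ṁᵢCp,ᵢTᵢ = 260×1.74×39.0 + 124×1.74×17.1 = 21333
Σ ṁᵢCp,ᵢ = 260×1.74 + 124×1.74 = 668.16
T_out = 21333 / 668.16 = 31.928 °C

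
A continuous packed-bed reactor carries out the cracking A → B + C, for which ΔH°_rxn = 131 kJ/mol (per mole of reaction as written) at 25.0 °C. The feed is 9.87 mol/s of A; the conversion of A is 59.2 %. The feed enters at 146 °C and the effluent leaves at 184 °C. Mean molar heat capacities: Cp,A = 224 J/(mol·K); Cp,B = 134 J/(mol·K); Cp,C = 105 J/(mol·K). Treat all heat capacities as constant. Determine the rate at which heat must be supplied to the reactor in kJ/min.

Q_in = 51800 kJ/min

Extent of reaction ξ = 0.592 × 9.87 = 5.843 mol/s
Reaction term: ξ·ΔH°_rxn = 5.843 × 131 = 765.44 kJ/s
Sensible, feed 146→25 °C: -267.52 kJ/s
Outlet flows (mol/s): A 4.027, B 5.843, C 5.843
Sensible, products 25→184 °C: 365.47 kJ/s
Q = ΔH = 863.39 kJ/s = 863.39 kW
Heat supplied = 51803 kJ/min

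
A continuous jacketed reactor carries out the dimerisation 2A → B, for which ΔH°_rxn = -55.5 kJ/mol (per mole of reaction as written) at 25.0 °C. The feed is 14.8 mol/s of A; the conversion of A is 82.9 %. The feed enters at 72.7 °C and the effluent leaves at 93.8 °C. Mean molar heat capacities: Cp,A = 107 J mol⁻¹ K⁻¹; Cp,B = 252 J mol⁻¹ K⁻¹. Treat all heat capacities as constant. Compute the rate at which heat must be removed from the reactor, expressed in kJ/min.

Extent of reaction ξ = 0.829 × 14.8 / 2 = 6.1346 mol/s
Reaction term: ξ·ΔH°_rxn = 6.1346 × -55.5 = -340.47 kJ/s
Sensible, feed 72.7→25 °C: -75.538 kJ/s
Outlet flows (mol/s): A 2.5308, B 6.1346
Sensible, products 25→93.8 °C: 124.99 kJ/s
Q = ΔH = -291.02 kJ/s = -291.02 kW
Heat removed = 17461 kJ/min

Q_out = 17500 kJ/min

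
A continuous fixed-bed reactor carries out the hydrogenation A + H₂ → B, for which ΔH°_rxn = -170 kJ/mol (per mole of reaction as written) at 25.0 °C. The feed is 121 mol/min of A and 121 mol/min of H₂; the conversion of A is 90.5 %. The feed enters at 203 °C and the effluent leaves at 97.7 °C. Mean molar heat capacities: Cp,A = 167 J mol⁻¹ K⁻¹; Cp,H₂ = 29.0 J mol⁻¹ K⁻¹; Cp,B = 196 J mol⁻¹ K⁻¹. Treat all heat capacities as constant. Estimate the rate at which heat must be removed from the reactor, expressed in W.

Extent of reaction ξ = 0.905 × 121 = 109.51 mol/min
Reaction term: ξ·ΔH°_rxn = 109.51 × -170 = -18616 kJ/min
Sensible, feed 203→25 °C: -4221.4 kJ/min
Outlet flows (mol/min): A 11.495, H₂ 11.495, B 109.51
Sensible, products 25→97.7 °C: 1724.2 kJ/min
Q = ΔH = -21113 kJ/min = -351.89 kW
Heat removed = 351890 W

Q_out = 352000 W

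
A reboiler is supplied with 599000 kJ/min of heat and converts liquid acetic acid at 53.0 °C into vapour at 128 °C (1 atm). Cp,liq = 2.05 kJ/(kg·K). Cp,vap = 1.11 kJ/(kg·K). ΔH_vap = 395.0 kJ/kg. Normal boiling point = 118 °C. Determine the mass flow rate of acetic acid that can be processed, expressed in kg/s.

Δh = 2.05×(118−53.0) + 395.0 + 1.11×(128−118) = 539.35 kJ/kg
Q = 599000 kJ/min = 9983.3 kJ/s = 9983.3 kJ/s
ṁ = Q/Δh = 9983.3 / 539.35 = 18.51 kg/s

ṁ = 18.5 kg/s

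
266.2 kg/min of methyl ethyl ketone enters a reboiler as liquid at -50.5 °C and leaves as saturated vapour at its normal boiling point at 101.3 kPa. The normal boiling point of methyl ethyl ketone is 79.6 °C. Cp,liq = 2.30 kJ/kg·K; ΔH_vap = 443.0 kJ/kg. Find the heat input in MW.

liquid -50.5→79.6 °C: 299.23 kJ/kg
vaporisation at 79.6 °C: 443 kJ/kg
Δh = 299.23 + 443 = 742.23 kJ/kg
Q = ṁ·Δh = 266.2 kg/min × 742.23 kJ/kg = 197580 kJ/min
|Q| = 3293 kW = 3.293 MW

Q = 3.29 MW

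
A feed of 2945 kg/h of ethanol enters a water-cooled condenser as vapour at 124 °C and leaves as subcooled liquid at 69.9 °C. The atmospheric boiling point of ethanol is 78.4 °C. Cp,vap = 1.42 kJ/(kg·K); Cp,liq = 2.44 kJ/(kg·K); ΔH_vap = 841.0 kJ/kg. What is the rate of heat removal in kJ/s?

Q_c = 758 kJ/s

vapour 124→78.4 °C: -64.752 kJ/kg
condensation at 78.4 °C: -841 kJ/kg
liquid 78.4→69.9 °C: -20.74 kJ/kg
Δh = -64.752 + -841 + -20.74 = -926.49 kJ/kg
Q = ṁ·Δh = 2945 kg/h × -926.49 kJ/kg = -2.7285e+06 kJ/h
|Q| = 757.92 kW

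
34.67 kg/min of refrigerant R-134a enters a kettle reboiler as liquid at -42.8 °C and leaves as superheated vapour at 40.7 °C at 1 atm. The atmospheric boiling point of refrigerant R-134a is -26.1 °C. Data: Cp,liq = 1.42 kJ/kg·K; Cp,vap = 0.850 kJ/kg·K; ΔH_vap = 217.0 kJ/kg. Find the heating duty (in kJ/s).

liquid -42.8→-26.1 °C: 23.714 kJ/kg
vaporisation at -26.1 °C: 217 kJ/kg
vapour -26.1→40.7 °C: 56.78 kJ/kg
Δh = 23.714 + 217 + 56.78 = 297.49 kJ/kg
Q = ṁ·Δh = 34.67 kg/min × 297.49 kJ/kg = 10314 kJ/min
|Q| = 171.9 kW

Q = 172 kJ/s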